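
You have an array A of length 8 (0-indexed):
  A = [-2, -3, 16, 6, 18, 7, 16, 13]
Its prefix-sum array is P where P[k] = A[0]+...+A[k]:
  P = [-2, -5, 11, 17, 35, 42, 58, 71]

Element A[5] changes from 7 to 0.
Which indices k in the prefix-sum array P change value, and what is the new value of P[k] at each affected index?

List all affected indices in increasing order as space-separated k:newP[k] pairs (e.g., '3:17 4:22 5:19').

P[k] = A[0] + ... + A[k]
P[k] includes A[5] iff k >= 5
Affected indices: 5, 6, ..., 7; delta = -7
  P[5]: 42 + -7 = 35
  P[6]: 58 + -7 = 51
  P[7]: 71 + -7 = 64

Answer: 5:35 6:51 7:64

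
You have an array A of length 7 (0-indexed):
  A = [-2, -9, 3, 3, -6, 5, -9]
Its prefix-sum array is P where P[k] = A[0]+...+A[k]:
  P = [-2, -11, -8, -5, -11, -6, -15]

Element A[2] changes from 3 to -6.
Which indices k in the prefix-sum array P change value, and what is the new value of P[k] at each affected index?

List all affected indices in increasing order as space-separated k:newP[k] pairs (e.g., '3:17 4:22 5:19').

P[k] = A[0] + ... + A[k]
P[k] includes A[2] iff k >= 2
Affected indices: 2, 3, ..., 6; delta = -9
  P[2]: -8 + -9 = -17
  P[3]: -5 + -9 = -14
  P[4]: -11 + -9 = -20
  P[5]: -6 + -9 = -15
  P[6]: -15 + -9 = -24

Answer: 2:-17 3:-14 4:-20 5:-15 6:-24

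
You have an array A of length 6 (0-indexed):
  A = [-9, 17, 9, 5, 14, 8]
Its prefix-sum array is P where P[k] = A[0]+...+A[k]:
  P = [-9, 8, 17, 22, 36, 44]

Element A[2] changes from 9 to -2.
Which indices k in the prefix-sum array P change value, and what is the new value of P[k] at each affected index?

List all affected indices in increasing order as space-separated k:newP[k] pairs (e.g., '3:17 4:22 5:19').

Answer: 2:6 3:11 4:25 5:33

Derivation:
P[k] = A[0] + ... + A[k]
P[k] includes A[2] iff k >= 2
Affected indices: 2, 3, ..., 5; delta = -11
  P[2]: 17 + -11 = 6
  P[3]: 22 + -11 = 11
  P[4]: 36 + -11 = 25
  P[5]: 44 + -11 = 33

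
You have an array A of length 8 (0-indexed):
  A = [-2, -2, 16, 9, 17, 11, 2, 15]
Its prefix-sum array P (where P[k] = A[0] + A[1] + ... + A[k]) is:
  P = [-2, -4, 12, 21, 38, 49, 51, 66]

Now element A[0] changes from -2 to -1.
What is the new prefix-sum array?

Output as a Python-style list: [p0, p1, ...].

Change: A[0] -2 -> -1, delta = 1
P[k] for k < 0: unchanged (A[0] not included)
P[k] for k >= 0: shift by delta = 1
  P[0] = -2 + 1 = -1
  P[1] = -4 + 1 = -3
  P[2] = 12 + 1 = 13
  P[3] = 21 + 1 = 22
  P[4] = 38 + 1 = 39
  P[5] = 49 + 1 = 50
  P[6] = 51 + 1 = 52
  P[7] = 66 + 1 = 67

Answer: [-1, -3, 13, 22, 39, 50, 52, 67]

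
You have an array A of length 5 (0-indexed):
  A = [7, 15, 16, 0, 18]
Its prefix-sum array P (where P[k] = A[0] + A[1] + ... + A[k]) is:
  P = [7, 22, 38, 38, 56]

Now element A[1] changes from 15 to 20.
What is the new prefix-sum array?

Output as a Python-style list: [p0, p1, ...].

Change: A[1] 15 -> 20, delta = 5
P[k] for k < 1: unchanged (A[1] not included)
P[k] for k >= 1: shift by delta = 5
  P[0] = 7 + 0 = 7
  P[1] = 22 + 5 = 27
  P[2] = 38 + 5 = 43
  P[3] = 38 + 5 = 43
  P[4] = 56 + 5 = 61

Answer: [7, 27, 43, 43, 61]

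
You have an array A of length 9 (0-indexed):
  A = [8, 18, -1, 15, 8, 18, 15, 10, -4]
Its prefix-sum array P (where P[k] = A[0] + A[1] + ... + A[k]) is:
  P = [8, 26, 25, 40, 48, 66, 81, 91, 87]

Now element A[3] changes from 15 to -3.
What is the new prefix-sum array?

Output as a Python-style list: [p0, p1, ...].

Change: A[3] 15 -> -3, delta = -18
P[k] for k < 3: unchanged (A[3] not included)
P[k] for k >= 3: shift by delta = -18
  P[0] = 8 + 0 = 8
  P[1] = 26 + 0 = 26
  P[2] = 25 + 0 = 25
  P[3] = 40 + -18 = 22
  P[4] = 48 + -18 = 30
  P[5] = 66 + -18 = 48
  P[6] = 81 + -18 = 63
  P[7] = 91 + -18 = 73
  P[8] = 87 + -18 = 69

Answer: [8, 26, 25, 22, 30, 48, 63, 73, 69]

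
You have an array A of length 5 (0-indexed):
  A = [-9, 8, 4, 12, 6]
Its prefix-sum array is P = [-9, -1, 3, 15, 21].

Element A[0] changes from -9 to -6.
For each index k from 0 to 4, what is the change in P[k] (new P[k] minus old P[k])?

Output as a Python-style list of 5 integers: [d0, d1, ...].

Answer: [3, 3, 3, 3, 3]

Derivation:
Element change: A[0] -9 -> -6, delta = 3
For k < 0: P[k] unchanged, delta_P[k] = 0
For k >= 0: P[k] shifts by exactly 3
Delta array: [3, 3, 3, 3, 3]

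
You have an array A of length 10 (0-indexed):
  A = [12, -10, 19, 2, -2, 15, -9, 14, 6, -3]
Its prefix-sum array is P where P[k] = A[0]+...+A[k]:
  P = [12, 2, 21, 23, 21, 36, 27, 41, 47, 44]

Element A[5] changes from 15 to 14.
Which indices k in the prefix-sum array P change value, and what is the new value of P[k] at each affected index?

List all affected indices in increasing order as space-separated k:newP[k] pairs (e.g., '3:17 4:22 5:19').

Answer: 5:35 6:26 7:40 8:46 9:43

Derivation:
P[k] = A[0] + ... + A[k]
P[k] includes A[5] iff k >= 5
Affected indices: 5, 6, ..., 9; delta = -1
  P[5]: 36 + -1 = 35
  P[6]: 27 + -1 = 26
  P[7]: 41 + -1 = 40
  P[8]: 47 + -1 = 46
  P[9]: 44 + -1 = 43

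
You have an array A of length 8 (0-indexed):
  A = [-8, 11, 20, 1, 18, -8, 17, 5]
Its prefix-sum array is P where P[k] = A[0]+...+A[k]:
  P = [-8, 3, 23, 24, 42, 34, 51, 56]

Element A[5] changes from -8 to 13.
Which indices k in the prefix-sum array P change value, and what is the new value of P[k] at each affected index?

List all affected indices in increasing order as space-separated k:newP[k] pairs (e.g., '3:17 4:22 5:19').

Answer: 5:55 6:72 7:77

Derivation:
P[k] = A[0] + ... + A[k]
P[k] includes A[5] iff k >= 5
Affected indices: 5, 6, ..., 7; delta = 21
  P[5]: 34 + 21 = 55
  P[6]: 51 + 21 = 72
  P[7]: 56 + 21 = 77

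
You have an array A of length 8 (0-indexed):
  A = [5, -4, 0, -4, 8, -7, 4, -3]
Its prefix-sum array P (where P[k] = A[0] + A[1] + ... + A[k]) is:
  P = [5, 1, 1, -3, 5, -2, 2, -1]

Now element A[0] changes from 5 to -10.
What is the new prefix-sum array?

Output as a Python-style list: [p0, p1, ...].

Change: A[0] 5 -> -10, delta = -15
P[k] for k < 0: unchanged (A[0] not included)
P[k] for k >= 0: shift by delta = -15
  P[0] = 5 + -15 = -10
  P[1] = 1 + -15 = -14
  P[2] = 1 + -15 = -14
  P[3] = -3 + -15 = -18
  P[4] = 5 + -15 = -10
  P[5] = -2 + -15 = -17
  P[6] = 2 + -15 = -13
  P[7] = -1 + -15 = -16

Answer: [-10, -14, -14, -18, -10, -17, -13, -16]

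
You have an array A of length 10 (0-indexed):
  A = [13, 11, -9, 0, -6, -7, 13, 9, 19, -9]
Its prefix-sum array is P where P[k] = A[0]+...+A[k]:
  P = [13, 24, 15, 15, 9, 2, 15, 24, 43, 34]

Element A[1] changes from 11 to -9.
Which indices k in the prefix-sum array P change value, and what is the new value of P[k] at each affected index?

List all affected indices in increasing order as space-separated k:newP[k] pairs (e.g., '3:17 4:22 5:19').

Answer: 1:4 2:-5 3:-5 4:-11 5:-18 6:-5 7:4 8:23 9:14

Derivation:
P[k] = A[0] + ... + A[k]
P[k] includes A[1] iff k >= 1
Affected indices: 1, 2, ..., 9; delta = -20
  P[1]: 24 + -20 = 4
  P[2]: 15 + -20 = -5
  P[3]: 15 + -20 = -5
  P[4]: 9 + -20 = -11
  P[5]: 2 + -20 = -18
  P[6]: 15 + -20 = -5
  P[7]: 24 + -20 = 4
  P[8]: 43 + -20 = 23
  P[9]: 34 + -20 = 14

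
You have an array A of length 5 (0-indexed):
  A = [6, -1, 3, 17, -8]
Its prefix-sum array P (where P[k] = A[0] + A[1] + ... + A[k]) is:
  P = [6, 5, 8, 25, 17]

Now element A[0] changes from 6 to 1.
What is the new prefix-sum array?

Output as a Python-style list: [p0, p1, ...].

Answer: [1, 0, 3, 20, 12]

Derivation:
Change: A[0] 6 -> 1, delta = -5
P[k] for k < 0: unchanged (A[0] not included)
P[k] for k >= 0: shift by delta = -5
  P[0] = 6 + -5 = 1
  P[1] = 5 + -5 = 0
  P[2] = 8 + -5 = 3
  P[3] = 25 + -5 = 20
  P[4] = 17 + -5 = 12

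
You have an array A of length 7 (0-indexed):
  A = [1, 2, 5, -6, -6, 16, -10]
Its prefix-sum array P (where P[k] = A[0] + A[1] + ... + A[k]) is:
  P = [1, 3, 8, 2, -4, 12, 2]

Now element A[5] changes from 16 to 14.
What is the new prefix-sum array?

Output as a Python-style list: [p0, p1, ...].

Change: A[5] 16 -> 14, delta = -2
P[k] for k < 5: unchanged (A[5] not included)
P[k] for k >= 5: shift by delta = -2
  P[0] = 1 + 0 = 1
  P[1] = 3 + 0 = 3
  P[2] = 8 + 0 = 8
  P[3] = 2 + 0 = 2
  P[4] = -4 + 0 = -4
  P[5] = 12 + -2 = 10
  P[6] = 2 + -2 = 0

Answer: [1, 3, 8, 2, -4, 10, 0]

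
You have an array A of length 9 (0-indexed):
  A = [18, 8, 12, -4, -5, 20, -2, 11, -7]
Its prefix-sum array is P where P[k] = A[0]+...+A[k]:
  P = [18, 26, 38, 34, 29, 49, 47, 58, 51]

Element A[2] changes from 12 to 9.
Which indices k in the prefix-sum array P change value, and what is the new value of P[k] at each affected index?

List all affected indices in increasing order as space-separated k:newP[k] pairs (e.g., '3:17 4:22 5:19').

P[k] = A[0] + ... + A[k]
P[k] includes A[2] iff k >= 2
Affected indices: 2, 3, ..., 8; delta = -3
  P[2]: 38 + -3 = 35
  P[3]: 34 + -3 = 31
  P[4]: 29 + -3 = 26
  P[5]: 49 + -3 = 46
  P[6]: 47 + -3 = 44
  P[7]: 58 + -3 = 55
  P[8]: 51 + -3 = 48

Answer: 2:35 3:31 4:26 5:46 6:44 7:55 8:48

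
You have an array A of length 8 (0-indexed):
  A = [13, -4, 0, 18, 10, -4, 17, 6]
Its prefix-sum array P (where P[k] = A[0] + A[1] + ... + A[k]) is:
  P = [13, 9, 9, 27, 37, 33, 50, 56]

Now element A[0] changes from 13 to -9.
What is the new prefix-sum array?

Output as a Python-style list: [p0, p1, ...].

Change: A[0] 13 -> -9, delta = -22
P[k] for k < 0: unchanged (A[0] not included)
P[k] for k >= 0: shift by delta = -22
  P[0] = 13 + -22 = -9
  P[1] = 9 + -22 = -13
  P[2] = 9 + -22 = -13
  P[3] = 27 + -22 = 5
  P[4] = 37 + -22 = 15
  P[5] = 33 + -22 = 11
  P[6] = 50 + -22 = 28
  P[7] = 56 + -22 = 34

Answer: [-9, -13, -13, 5, 15, 11, 28, 34]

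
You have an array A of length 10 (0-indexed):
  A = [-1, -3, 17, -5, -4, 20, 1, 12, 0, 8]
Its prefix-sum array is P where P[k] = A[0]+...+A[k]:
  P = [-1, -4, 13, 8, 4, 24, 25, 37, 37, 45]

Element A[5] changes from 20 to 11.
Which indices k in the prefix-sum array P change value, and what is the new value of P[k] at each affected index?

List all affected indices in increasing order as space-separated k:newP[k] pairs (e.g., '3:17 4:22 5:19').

Answer: 5:15 6:16 7:28 8:28 9:36

Derivation:
P[k] = A[0] + ... + A[k]
P[k] includes A[5] iff k >= 5
Affected indices: 5, 6, ..., 9; delta = -9
  P[5]: 24 + -9 = 15
  P[6]: 25 + -9 = 16
  P[7]: 37 + -9 = 28
  P[8]: 37 + -9 = 28
  P[9]: 45 + -9 = 36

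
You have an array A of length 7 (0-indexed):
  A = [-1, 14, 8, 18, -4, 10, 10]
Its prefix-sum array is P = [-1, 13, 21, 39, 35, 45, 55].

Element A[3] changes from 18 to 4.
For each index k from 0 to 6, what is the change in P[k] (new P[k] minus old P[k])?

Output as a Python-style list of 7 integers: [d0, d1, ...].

Answer: [0, 0, 0, -14, -14, -14, -14]

Derivation:
Element change: A[3] 18 -> 4, delta = -14
For k < 3: P[k] unchanged, delta_P[k] = 0
For k >= 3: P[k] shifts by exactly -14
Delta array: [0, 0, 0, -14, -14, -14, -14]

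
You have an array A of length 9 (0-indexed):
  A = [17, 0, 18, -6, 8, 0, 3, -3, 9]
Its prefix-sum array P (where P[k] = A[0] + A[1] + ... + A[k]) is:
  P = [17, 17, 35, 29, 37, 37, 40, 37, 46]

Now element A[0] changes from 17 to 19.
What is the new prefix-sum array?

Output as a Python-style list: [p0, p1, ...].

Answer: [19, 19, 37, 31, 39, 39, 42, 39, 48]

Derivation:
Change: A[0] 17 -> 19, delta = 2
P[k] for k < 0: unchanged (A[0] not included)
P[k] for k >= 0: shift by delta = 2
  P[0] = 17 + 2 = 19
  P[1] = 17 + 2 = 19
  P[2] = 35 + 2 = 37
  P[3] = 29 + 2 = 31
  P[4] = 37 + 2 = 39
  P[5] = 37 + 2 = 39
  P[6] = 40 + 2 = 42
  P[7] = 37 + 2 = 39
  P[8] = 46 + 2 = 48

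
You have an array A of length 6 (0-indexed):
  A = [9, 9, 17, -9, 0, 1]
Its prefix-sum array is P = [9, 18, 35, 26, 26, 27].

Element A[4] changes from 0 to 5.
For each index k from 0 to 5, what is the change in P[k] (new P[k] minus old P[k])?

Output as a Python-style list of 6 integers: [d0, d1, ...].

Answer: [0, 0, 0, 0, 5, 5]

Derivation:
Element change: A[4] 0 -> 5, delta = 5
For k < 4: P[k] unchanged, delta_P[k] = 0
For k >= 4: P[k] shifts by exactly 5
Delta array: [0, 0, 0, 0, 5, 5]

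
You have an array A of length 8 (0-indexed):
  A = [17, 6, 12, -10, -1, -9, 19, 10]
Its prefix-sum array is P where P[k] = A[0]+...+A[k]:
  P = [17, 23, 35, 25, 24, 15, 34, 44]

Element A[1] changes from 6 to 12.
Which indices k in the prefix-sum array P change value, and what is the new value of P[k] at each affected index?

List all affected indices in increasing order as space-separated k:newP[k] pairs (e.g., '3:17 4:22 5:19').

P[k] = A[0] + ... + A[k]
P[k] includes A[1] iff k >= 1
Affected indices: 1, 2, ..., 7; delta = 6
  P[1]: 23 + 6 = 29
  P[2]: 35 + 6 = 41
  P[3]: 25 + 6 = 31
  P[4]: 24 + 6 = 30
  P[5]: 15 + 6 = 21
  P[6]: 34 + 6 = 40
  P[7]: 44 + 6 = 50

Answer: 1:29 2:41 3:31 4:30 5:21 6:40 7:50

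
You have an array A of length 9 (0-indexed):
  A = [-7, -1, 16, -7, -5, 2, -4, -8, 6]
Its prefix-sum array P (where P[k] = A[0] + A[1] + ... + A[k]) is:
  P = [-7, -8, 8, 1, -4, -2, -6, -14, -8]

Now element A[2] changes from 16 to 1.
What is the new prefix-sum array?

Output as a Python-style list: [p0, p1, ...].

Answer: [-7, -8, -7, -14, -19, -17, -21, -29, -23]

Derivation:
Change: A[2] 16 -> 1, delta = -15
P[k] for k < 2: unchanged (A[2] not included)
P[k] for k >= 2: shift by delta = -15
  P[0] = -7 + 0 = -7
  P[1] = -8 + 0 = -8
  P[2] = 8 + -15 = -7
  P[3] = 1 + -15 = -14
  P[4] = -4 + -15 = -19
  P[5] = -2 + -15 = -17
  P[6] = -6 + -15 = -21
  P[7] = -14 + -15 = -29
  P[8] = -8 + -15 = -23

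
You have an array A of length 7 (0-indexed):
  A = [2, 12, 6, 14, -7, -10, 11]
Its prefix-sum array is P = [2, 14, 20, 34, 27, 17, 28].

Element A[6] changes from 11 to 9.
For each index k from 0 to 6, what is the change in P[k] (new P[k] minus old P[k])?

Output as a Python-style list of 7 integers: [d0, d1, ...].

Answer: [0, 0, 0, 0, 0, 0, -2]

Derivation:
Element change: A[6] 11 -> 9, delta = -2
For k < 6: P[k] unchanged, delta_P[k] = 0
For k >= 6: P[k] shifts by exactly -2
Delta array: [0, 0, 0, 0, 0, 0, -2]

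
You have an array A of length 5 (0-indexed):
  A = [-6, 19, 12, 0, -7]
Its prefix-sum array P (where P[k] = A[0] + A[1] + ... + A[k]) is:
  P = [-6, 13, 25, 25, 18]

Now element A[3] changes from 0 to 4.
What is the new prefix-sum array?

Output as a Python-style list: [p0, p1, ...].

Answer: [-6, 13, 25, 29, 22]

Derivation:
Change: A[3] 0 -> 4, delta = 4
P[k] for k < 3: unchanged (A[3] not included)
P[k] for k >= 3: shift by delta = 4
  P[0] = -6 + 0 = -6
  P[1] = 13 + 0 = 13
  P[2] = 25 + 0 = 25
  P[3] = 25 + 4 = 29
  P[4] = 18 + 4 = 22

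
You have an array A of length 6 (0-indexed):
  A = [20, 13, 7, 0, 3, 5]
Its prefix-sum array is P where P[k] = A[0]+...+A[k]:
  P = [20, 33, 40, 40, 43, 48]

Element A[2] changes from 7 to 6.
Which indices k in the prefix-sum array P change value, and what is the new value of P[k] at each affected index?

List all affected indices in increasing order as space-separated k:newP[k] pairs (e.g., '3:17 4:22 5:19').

P[k] = A[0] + ... + A[k]
P[k] includes A[2] iff k >= 2
Affected indices: 2, 3, ..., 5; delta = -1
  P[2]: 40 + -1 = 39
  P[3]: 40 + -1 = 39
  P[4]: 43 + -1 = 42
  P[5]: 48 + -1 = 47

Answer: 2:39 3:39 4:42 5:47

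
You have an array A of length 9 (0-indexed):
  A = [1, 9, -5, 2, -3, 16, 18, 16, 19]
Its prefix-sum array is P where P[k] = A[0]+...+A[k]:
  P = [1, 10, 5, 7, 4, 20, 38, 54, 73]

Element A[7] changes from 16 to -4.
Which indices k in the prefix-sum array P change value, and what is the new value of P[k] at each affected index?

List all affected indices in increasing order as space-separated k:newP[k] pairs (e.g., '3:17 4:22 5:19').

P[k] = A[0] + ... + A[k]
P[k] includes A[7] iff k >= 7
Affected indices: 7, 8, ..., 8; delta = -20
  P[7]: 54 + -20 = 34
  P[8]: 73 + -20 = 53

Answer: 7:34 8:53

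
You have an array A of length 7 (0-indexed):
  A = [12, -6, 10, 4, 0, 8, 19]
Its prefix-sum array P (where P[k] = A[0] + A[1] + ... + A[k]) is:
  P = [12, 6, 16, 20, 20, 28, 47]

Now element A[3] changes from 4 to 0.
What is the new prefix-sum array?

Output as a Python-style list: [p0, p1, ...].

Change: A[3] 4 -> 0, delta = -4
P[k] for k < 3: unchanged (A[3] not included)
P[k] for k >= 3: shift by delta = -4
  P[0] = 12 + 0 = 12
  P[1] = 6 + 0 = 6
  P[2] = 16 + 0 = 16
  P[3] = 20 + -4 = 16
  P[4] = 20 + -4 = 16
  P[5] = 28 + -4 = 24
  P[6] = 47 + -4 = 43

Answer: [12, 6, 16, 16, 16, 24, 43]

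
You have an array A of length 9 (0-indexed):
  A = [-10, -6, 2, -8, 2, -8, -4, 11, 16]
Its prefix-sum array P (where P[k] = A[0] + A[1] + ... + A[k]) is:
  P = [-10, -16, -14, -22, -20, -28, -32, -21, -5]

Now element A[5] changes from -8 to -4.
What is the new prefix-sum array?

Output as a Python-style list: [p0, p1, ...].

Answer: [-10, -16, -14, -22, -20, -24, -28, -17, -1]

Derivation:
Change: A[5] -8 -> -4, delta = 4
P[k] for k < 5: unchanged (A[5] not included)
P[k] for k >= 5: shift by delta = 4
  P[0] = -10 + 0 = -10
  P[1] = -16 + 0 = -16
  P[2] = -14 + 0 = -14
  P[3] = -22 + 0 = -22
  P[4] = -20 + 0 = -20
  P[5] = -28 + 4 = -24
  P[6] = -32 + 4 = -28
  P[7] = -21 + 4 = -17
  P[8] = -5 + 4 = -1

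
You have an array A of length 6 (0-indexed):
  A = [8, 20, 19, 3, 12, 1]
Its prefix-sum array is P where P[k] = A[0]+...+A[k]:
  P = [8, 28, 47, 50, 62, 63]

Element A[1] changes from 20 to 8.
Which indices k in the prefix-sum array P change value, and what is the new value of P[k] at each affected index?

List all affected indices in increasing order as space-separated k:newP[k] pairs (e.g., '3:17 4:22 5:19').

Answer: 1:16 2:35 3:38 4:50 5:51

Derivation:
P[k] = A[0] + ... + A[k]
P[k] includes A[1] iff k >= 1
Affected indices: 1, 2, ..., 5; delta = -12
  P[1]: 28 + -12 = 16
  P[2]: 47 + -12 = 35
  P[3]: 50 + -12 = 38
  P[4]: 62 + -12 = 50
  P[5]: 63 + -12 = 51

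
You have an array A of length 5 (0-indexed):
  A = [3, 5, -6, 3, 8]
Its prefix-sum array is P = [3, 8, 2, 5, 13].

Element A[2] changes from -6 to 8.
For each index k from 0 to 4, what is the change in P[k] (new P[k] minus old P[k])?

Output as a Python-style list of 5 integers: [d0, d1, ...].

Element change: A[2] -6 -> 8, delta = 14
For k < 2: P[k] unchanged, delta_P[k] = 0
For k >= 2: P[k] shifts by exactly 14
Delta array: [0, 0, 14, 14, 14]

Answer: [0, 0, 14, 14, 14]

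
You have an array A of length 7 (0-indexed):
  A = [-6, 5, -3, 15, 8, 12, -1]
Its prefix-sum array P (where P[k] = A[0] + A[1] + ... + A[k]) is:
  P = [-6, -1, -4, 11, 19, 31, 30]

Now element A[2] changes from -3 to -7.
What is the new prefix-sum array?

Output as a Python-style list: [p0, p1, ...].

Answer: [-6, -1, -8, 7, 15, 27, 26]

Derivation:
Change: A[2] -3 -> -7, delta = -4
P[k] for k < 2: unchanged (A[2] not included)
P[k] for k >= 2: shift by delta = -4
  P[0] = -6 + 0 = -6
  P[1] = -1 + 0 = -1
  P[2] = -4 + -4 = -8
  P[3] = 11 + -4 = 7
  P[4] = 19 + -4 = 15
  P[5] = 31 + -4 = 27
  P[6] = 30 + -4 = 26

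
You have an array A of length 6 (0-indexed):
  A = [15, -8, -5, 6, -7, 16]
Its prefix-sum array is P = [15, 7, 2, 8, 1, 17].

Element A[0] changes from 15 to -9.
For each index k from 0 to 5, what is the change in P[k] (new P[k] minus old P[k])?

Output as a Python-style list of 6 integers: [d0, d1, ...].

Answer: [-24, -24, -24, -24, -24, -24]

Derivation:
Element change: A[0] 15 -> -9, delta = -24
For k < 0: P[k] unchanged, delta_P[k] = 0
For k >= 0: P[k] shifts by exactly -24
Delta array: [-24, -24, -24, -24, -24, -24]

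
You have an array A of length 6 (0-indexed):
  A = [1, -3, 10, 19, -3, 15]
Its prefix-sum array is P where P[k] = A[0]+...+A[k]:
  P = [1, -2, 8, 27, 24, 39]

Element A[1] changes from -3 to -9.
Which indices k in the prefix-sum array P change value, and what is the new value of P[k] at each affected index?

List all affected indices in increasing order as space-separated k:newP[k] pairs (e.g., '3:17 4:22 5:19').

P[k] = A[0] + ... + A[k]
P[k] includes A[1] iff k >= 1
Affected indices: 1, 2, ..., 5; delta = -6
  P[1]: -2 + -6 = -8
  P[2]: 8 + -6 = 2
  P[3]: 27 + -6 = 21
  P[4]: 24 + -6 = 18
  P[5]: 39 + -6 = 33

Answer: 1:-8 2:2 3:21 4:18 5:33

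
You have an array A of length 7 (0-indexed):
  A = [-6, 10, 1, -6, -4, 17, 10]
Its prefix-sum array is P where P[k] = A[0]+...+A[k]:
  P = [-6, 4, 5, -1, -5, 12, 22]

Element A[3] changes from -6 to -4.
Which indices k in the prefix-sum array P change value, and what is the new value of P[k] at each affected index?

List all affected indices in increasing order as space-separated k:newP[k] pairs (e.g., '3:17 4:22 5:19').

Answer: 3:1 4:-3 5:14 6:24

Derivation:
P[k] = A[0] + ... + A[k]
P[k] includes A[3] iff k >= 3
Affected indices: 3, 4, ..., 6; delta = 2
  P[3]: -1 + 2 = 1
  P[4]: -5 + 2 = -3
  P[5]: 12 + 2 = 14
  P[6]: 22 + 2 = 24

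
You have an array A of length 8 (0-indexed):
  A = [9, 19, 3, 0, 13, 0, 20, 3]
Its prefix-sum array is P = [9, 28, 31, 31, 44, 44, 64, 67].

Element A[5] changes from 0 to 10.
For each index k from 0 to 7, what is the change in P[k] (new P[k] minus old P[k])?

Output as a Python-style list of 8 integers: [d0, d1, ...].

Element change: A[5] 0 -> 10, delta = 10
For k < 5: P[k] unchanged, delta_P[k] = 0
For k >= 5: P[k] shifts by exactly 10
Delta array: [0, 0, 0, 0, 0, 10, 10, 10]

Answer: [0, 0, 0, 0, 0, 10, 10, 10]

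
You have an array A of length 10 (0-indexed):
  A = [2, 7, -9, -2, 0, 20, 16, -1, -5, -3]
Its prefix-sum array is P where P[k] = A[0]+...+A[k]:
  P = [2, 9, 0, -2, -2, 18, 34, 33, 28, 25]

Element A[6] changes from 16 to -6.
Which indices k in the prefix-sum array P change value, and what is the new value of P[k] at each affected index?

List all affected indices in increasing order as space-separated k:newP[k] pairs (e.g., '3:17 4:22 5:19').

P[k] = A[0] + ... + A[k]
P[k] includes A[6] iff k >= 6
Affected indices: 6, 7, ..., 9; delta = -22
  P[6]: 34 + -22 = 12
  P[7]: 33 + -22 = 11
  P[8]: 28 + -22 = 6
  P[9]: 25 + -22 = 3

Answer: 6:12 7:11 8:6 9:3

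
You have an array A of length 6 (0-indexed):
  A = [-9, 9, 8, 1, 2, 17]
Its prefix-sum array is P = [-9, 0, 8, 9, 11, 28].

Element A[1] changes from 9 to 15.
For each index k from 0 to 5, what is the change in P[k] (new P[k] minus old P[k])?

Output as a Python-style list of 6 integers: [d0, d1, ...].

Element change: A[1] 9 -> 15, delta = 6
For k < 1: P[k] unchanged, delta_P[k] = 0
For k >= 1: P[k] shifts by exactly 6
Delta array: [0, 6, 6, 6, 6, 6]

Answer: [0, 6, 6, 6, 6, 6]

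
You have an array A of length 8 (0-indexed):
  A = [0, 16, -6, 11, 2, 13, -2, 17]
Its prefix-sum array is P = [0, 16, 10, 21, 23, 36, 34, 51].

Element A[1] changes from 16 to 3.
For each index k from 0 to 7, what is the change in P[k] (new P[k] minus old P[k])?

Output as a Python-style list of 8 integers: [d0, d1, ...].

Answer: [0, -13, -13, -13, -13, -13, -13, -13]

Derivation:
Element change: A[1] 16 -> 3, delta = -13
For k < 1: P[k] unchanged, delta_P[k] = 0
For k >= 1: P[k] shifts by exactly -13
Delta array: [0, -13, -13, -13, -13, -13, -13, -13]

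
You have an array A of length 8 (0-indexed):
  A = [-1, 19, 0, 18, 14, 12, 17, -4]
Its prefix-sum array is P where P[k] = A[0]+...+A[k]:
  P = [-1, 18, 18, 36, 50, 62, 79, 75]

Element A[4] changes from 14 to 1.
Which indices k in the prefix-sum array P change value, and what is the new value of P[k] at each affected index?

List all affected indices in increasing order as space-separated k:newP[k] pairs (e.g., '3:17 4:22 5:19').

Answer: 4:37 5:49 6:66 7:62

Derivation:
P[k] = A[0] + ... + A[k]
P[k] includes A[4] iff k >= 4
Affected indices: 4, 5, ..., 7; delta = -13
  P[4]: 50 + -13 = 37
  P[5]: 62 + -13 = 49
  P[6]: 79 + -13 = 66
  P[7]: 75 + -13 = 62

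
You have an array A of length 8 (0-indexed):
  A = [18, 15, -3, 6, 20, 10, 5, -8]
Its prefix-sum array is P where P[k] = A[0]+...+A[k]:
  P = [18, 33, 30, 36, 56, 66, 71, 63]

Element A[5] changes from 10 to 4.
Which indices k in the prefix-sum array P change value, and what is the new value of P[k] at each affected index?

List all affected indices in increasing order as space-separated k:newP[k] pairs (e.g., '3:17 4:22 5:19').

Answer: 5:60 6:65 7:57

Derivation:
P[k] = A[0] + ... + A[k]
P[k] includes A[5] iff k >= 5
Affected indices: 5, 6, ..., 7; delta = -6
  P[5]: 66 + -6 = 60
  P[6]: 71 + -6 = 65
  P[7]: 63 + -6 = 57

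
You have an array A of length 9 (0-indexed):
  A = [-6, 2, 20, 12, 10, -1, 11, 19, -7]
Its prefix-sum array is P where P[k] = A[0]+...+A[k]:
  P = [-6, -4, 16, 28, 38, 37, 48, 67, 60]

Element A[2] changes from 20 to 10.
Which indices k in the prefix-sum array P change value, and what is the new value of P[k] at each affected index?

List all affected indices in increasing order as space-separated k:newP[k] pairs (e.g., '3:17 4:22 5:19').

Answer: 2:6 3:18 4:28 5:27 6:38 7:57 8:50

Derivation:
P[k] = A[0] + ... + A[k]
P[k] includes A[2] iff k >= 2
Affected indices: 2, 3, ..., 8; delta = -10
  P[2]: 16 + -10 = 6
  P[3]: 28 + -10 = 18
  P[4]: 38 + -10 = 28
  P[5]: 37 + -10 = 27
  P[6]: 48 + -10 = 38
  P[7]: 67 + -10 = 57
  P[8]: 60 + -10 = 50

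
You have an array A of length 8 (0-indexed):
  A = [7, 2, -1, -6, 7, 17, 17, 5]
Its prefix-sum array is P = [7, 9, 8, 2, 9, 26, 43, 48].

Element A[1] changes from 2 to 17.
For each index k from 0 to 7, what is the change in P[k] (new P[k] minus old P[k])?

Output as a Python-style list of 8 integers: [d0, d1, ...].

Element change: A[1] 2 -> 17, delta = 15
For k < 1: P[k] unchanged, delta_P[k] = 0
For k >= 1: P[k] shifts by exactly 15
Delta array: [0, 15, 15, 15, 15, 15, 15, 15]

Answer: [0, 15, 15, 15, 15, 15, 15, 15]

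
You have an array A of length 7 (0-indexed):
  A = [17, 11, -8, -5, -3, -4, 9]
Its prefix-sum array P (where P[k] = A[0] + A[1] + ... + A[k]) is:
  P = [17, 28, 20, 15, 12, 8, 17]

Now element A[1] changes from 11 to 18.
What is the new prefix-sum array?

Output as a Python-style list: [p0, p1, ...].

Change: A[1] 11 -> 18, delta = 7
P[k] for k < 1: unchanged (A[1] not included)
P[k] for k >= 1: shift by delta = 7
  P[0] = 17 + 0 = 17
  P[1] = 28 + 7 = 35
  P[2] = 20 + 7 = 27
  P[3] = 15 + 7 = 22
  P[4] = 12 + 7 = 19
  P[5] = 8 + 7 = 15
  P[6] = 17 + 7 = 24

Answer: [17, 35, 27, 22, 19, 15, 24]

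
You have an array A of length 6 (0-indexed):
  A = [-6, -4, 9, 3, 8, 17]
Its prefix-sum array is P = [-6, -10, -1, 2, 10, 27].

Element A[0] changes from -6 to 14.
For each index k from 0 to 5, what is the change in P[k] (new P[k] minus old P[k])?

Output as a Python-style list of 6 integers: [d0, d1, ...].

Element change: A[0] -6 -> 14, delta = 20
For k < 0: P[k] unchanged, delta_P[k] = 0
For k >= 0: P[k] shifts by exactly 20
Delta array: [20, 20, 20, 20, 20, 20]

Answer: [20, 20, 20, 20, 20, 20]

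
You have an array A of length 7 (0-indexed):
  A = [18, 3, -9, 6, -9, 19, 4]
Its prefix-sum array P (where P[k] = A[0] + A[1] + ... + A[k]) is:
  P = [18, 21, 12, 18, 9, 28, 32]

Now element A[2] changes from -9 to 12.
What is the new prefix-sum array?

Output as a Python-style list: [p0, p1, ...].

Answer: [18, 21, 33, 39, 30, 49, 53]

Derivation:
Change: A[2] -9 -> 12, delta = 21
P[k] for k < 2: unchanged (A[2] not included)
P[k] for k >= 2: shift by delta = 21
  P[0] = 18 + 0 = 18
  P[1] = 21 + 0 = 21
  P[2] = 12 + 21 = 33
  P[3] = 18 + 21 = 39
  P[4] = 9 + 21 = 30
  P[5] = 28 + 21 = 49
  P[6] = 32 + 21 = 53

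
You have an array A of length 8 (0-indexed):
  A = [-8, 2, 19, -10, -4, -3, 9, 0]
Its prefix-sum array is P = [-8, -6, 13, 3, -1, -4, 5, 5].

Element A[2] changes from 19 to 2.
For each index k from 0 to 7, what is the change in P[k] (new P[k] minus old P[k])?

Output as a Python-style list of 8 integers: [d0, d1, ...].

Element change: A[2] 19 -> 2, delta = -17
For k < 2: P[k] unchanged, delta_P[k] = 0
For k >= 2: P[k] shifts by exactly -17
Delta array: [0, 0, -17, -17, -17, -17, -17, -17]

Answer: [0, 0, -17, -17, -17, -17, -17, -17]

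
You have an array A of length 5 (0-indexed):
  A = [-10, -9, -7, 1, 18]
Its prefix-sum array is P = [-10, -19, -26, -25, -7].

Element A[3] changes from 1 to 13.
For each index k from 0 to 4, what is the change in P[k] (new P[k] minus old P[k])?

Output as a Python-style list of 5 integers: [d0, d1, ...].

Element change: A[3] 1 -> 13, delta = 12
For k < 3: P[k] unchanged, delta_P[k] = 0
For k >= 3: P[k] shifts by exactly 12
Delta array: [0, 0, 0, 12, 12]

Answer: [0, 0, 0, 12, 12]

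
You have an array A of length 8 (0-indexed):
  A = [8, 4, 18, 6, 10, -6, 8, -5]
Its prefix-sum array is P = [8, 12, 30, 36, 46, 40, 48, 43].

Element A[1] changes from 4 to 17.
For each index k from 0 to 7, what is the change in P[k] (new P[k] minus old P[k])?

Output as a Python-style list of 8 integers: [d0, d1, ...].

Element change: A[1] 4 -> 17, delta = 13
For k < 1: P[k] unchanged, delta_P[k] = 0
For k >= 1: P[k] shifts by exactly 13
Delta array: [0, 13, 13, 13, 13, 13, 13, 13]

Answer: [0, 13, 13, 13, 13, 13, 13, 13]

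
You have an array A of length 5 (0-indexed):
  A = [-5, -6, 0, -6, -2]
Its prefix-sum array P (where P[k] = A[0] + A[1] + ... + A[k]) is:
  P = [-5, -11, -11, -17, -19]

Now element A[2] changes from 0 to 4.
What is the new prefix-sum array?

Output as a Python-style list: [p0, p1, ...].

Answer: [-5, -11, -7, -13, -15]

Derivation:
Change: A[2] 0 -> 4, delta = 4
P[k] for k < 2: unchanged (A[2] not included)
P[k] for k >= 2: shift by delta = 4
  P[0] = -5 + 0 = -5
  P[1] = -11 + 0 = -11
  P[2] = -11 + 4 = -7
  P[3] = -17 + 4 = -13
  P[4] = -19 + 4 = -15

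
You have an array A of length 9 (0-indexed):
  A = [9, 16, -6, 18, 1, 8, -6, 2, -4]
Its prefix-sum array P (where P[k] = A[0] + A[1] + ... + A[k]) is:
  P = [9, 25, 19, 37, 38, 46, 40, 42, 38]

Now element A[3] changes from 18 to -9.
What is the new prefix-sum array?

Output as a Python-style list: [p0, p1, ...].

Change: A[3] 18 -> -9, delta = -27
P[k] for k < 3: unchanged (A[3] not included)
P[k] for k >= 3: shift by delta = -27
  P[0] = 9 + 0 = 9
  P[1] = 25 + 0 = 25
  P[2] = 19 + 0 = 19
  P[3] = 37 + -27 = 10
  P[4] = 38 + -27 = 11
  P[5] = 46 + -27 = 19
  P[6] = 40 + -27 = 13
  P[7] = 42 + -27 = 15
  P[8] = 38 + -27 = 11

Answer: [9, 25, 19, 10, 11, 19, 13, 15, 11]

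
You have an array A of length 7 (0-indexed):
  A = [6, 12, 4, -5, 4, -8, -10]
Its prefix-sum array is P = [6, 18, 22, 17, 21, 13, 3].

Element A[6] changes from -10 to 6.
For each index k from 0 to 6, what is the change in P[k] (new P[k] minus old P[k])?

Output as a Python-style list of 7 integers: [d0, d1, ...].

Answer: [0, 0, 0, 0, 0, 0, 16]

Derivation:
Element change: A[6] -10 -> 6, delta = 16
For k < 6: P[k] unchanged, delta_P[k] = 0
For k >= 6: P[k] shifts by exactly 16
Delta array: [0, 0, 0, 0, 0, 0, 16]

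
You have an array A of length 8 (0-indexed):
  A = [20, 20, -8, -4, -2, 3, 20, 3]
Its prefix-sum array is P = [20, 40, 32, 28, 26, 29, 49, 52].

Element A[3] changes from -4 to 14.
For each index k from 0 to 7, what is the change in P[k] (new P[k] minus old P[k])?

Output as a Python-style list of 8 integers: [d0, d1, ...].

Element change: A[3] -4 -> 14, delta = 18
For k < 3: P[k] unchanged, delta_P[k] = 0
For k >= 3: P[k] shifts by exactly 18
Delta array: [0, 0, 0, 18, 18, 18, 18, 18]

Answer: [0, 0, 0, 18, 18, 18, 18, 18]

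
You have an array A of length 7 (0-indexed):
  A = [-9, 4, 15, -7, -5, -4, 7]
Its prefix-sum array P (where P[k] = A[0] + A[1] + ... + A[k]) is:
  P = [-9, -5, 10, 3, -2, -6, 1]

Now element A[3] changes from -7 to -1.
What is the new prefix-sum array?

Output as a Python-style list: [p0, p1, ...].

Change: A[3] -7 -> -1, delta = 6
P[k] for k < 3: unchanged (A[3] not included)
P[k] for k >= 3: shift by delta = 6
  P[0] = -9 + 0 = -9
  P[1] = -5 + 0 = -5
  P[2] = 10 + 0 = 10
  P[3] = 3 + 6 = 9
  P[4] = -2 + 6 = 4
  P[5] = -6 + 6 = 0
  P[6] = 1 + 6 = 7

Answer: [-9, -5, 10, 9, 4, 0, 7]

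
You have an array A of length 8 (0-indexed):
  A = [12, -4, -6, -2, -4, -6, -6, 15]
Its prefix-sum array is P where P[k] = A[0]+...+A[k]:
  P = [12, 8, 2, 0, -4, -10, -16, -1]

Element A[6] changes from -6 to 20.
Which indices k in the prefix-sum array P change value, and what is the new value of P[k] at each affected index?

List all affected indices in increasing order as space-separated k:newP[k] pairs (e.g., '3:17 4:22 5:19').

P[k] = A[0] + ... + A[k]
P[k] includes A[6] iff k >= 6
Affected indices: 6, 7, ..., 7; delta = 26
  P[6]: -16 + 26 = 10
  P[7]: -1 + 26 = 25

Answer: 6:10 7:25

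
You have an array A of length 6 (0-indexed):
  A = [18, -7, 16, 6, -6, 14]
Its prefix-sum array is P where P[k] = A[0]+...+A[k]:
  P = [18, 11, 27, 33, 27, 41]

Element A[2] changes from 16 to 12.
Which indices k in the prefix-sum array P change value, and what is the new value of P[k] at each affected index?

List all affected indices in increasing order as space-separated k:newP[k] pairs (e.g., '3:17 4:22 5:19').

Answer: 2:23 3:29 4:23 5:37

Derivation:
P[k] = A[0] + ... + A[k]
P[k] includes A[2] iff k >= 2
Affected indices: 2, 3, ..., 5; delta = -4
  P[2]: 27 + -4 = 23
  P[3]: 33 + -4 = 29
  P[4]: 27 + -4 = 23
  P[5]: 41 + -4 = 37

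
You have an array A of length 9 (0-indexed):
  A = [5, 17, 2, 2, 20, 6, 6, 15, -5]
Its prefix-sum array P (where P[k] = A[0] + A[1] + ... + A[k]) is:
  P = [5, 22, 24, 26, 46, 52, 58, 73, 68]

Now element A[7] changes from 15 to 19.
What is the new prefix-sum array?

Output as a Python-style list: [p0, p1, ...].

Answer: [5, 22, 24, 26, 46, 52, 58, 77, 72]

Derivation:
Change: A[7] 15 -> 19, delta = 4
P[k] for k < 7: unchanged (A[7] not included)
P[k] for k >= 7: shift by delta = 4
  P[0] = 5 + 0 = 5
  P[1] = 22 + 0 = 22
  P[2] = 24 + 0 = 24
  P[3] = 26 + 0 = 26
  P[4] = 46 + 0 = 46
  P[5] = 52 + 0 = 52
  P[6] = 58 + 0 = 58
  P[7] = 73 + 4 = 77
  P[8] = 68 + 4 = 72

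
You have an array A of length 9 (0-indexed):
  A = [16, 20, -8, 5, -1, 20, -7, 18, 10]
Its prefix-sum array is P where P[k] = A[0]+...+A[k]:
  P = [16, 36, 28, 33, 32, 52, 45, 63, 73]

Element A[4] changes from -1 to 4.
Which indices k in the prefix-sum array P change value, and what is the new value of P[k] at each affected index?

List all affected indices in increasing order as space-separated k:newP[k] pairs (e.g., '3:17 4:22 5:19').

Answer: 4:37 5:57 6:50 7:68 8:78

Derivation:
P[k] = A[0] + ... + A[k]
P[k] includes A[4] iff k >= 4
Affected indices: 4, 5, ..., 8; delta = 5
  P[4]: 32 + 5 = 37
  P[5]: 52 + 5 = 57
  P[6]: 45 + 5 = 50
  P[7]: 63 + 5 = 68
  P[8]: 73 + 5 = 78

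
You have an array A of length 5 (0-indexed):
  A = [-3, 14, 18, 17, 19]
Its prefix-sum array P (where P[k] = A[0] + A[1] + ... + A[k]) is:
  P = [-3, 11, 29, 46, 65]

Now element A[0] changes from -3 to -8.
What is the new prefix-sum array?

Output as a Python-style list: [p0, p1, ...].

Change: A[0] -3 -> -8, delta = -5
P[k] for k < 0: unchanged (A[0] not included)
P[k] for k >= 0: shift by delta = -5
  P[0] = -3 + -5 = -8
  P[1] = 11 + -5 = 6
  P[2] = 29 + -5 = 24
  P[3] = 46 + -5 = 41
  P[4] = 65 + -5 = 60

Answer: [-8, 6, 24, 41, 60]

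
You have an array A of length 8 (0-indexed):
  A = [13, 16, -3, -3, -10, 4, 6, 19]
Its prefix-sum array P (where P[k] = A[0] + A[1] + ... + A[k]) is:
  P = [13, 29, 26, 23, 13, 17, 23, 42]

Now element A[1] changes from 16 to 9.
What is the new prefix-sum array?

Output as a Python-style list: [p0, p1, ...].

Change: A[1] 16 -> 9, delta = -7
P[k] for k < 1: unchanged (A[1] not included)
P[k] for k >= 1: shift by delta = -7
  P[0] = 13 + 0 = 13
  P[1] = 29 + -7 = 22
  P[2] = 26 + -7 = 19
  P[3] = 23 + -7 = 16
  P[4] = 13 + -7 = 6
  P[5] = 17 + -7 = 10
  P[6] = 23 + -7 = 16
  P[7] = 42 + -7 = 35

Answer: [13, 22, 19, 16, 6, 10, 16, 35]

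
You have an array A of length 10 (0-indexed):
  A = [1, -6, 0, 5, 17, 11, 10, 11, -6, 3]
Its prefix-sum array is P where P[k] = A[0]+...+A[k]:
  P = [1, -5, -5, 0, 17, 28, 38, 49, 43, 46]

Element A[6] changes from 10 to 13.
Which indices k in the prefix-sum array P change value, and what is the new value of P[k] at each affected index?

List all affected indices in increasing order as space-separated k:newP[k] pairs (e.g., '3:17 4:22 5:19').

P[k] = A[0] + ... + A[k]
P[k] includes A[6] iff k >= 6
Affected indices: 6, 7, ..., 9; delta = 3
  P[6]: 38 + 3 = 41
  P[7]: 49 + 3 = 52
  P[8]: 43 + 3 = 46
  P[9]: 46 + 3 = 49

Answer: 6:41 7:52 8:46 9:49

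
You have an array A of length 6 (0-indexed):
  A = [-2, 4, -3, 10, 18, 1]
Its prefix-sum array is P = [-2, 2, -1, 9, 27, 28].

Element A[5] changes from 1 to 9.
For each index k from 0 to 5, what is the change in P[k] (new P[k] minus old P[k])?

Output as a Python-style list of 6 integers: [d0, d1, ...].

Element change: A[5] 1 -> 9, delta = 8
For k < 5: P[k] unchanged, delta_P[k] = 0
For k >= 5: P[k] shifts by exactly 8
Delta array: [0, 0, 0, 0, 0, 8]

Answer: [0, 0, 0, 0, 0, 8]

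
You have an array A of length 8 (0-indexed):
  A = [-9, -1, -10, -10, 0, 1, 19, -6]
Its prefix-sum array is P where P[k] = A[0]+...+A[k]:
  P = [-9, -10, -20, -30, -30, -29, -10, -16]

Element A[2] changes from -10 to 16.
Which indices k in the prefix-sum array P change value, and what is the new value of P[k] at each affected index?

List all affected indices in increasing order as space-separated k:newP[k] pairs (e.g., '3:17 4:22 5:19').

P[k] = A[0] + ... + A[k]
P[k] includes A[2] iff k >= 2
Affected indices: 2, 3, ..., 7; delta = 26
  P[2]: -20 + 26 = 6
  P[3]: -30 + 26 = -4
  P[4]: -30 + 26 = -4
  P[5]: -29 + 26 = -3
  P[6]: -10 + 26 = 16
  P[7]: -16 + 26 = 10

Answer: 2:6 3:-4 4:-4 5:-3 6:16 7:10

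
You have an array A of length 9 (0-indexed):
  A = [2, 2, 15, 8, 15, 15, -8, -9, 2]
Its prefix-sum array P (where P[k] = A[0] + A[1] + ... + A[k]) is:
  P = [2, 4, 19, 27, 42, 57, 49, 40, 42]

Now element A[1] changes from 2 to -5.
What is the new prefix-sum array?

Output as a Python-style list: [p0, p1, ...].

Answer: [2, -3, 12, 20, 35, 50, 42, 33, 35]

Derivation:
Change: A[1] 2 -> -5, delta = -7
P[k] for k < 1: unchanged (A[1] not included)
P[k] for k >= 1: shift by delta = -7
  P[0] = 2 + 0 = 2
  P[1] = 4 + -7 = -3
  P[2] = 19 + -7 = 12
  P[3] = 27 + -7 = 20
  P[4] = 42 + -7 = 35
  P[5] = 57 + -7 = 50
  P[6] = 49 + -7 = 42
  P[7] = 40 + -7 = 33
  P[8] = 42 + -7 = 35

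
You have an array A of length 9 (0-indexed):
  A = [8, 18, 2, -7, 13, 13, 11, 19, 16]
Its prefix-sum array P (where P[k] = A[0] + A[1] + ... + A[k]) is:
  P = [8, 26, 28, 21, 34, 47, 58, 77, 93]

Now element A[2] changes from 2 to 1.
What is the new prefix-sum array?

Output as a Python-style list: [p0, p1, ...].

Answer: [8, 26, 27, 20, 33, 46, 57, 76, 92]

Derivation:
Change: A[2] 2 -> 1, delta = -1
P[k] for k < 2: unchanged (A[2] not included)
P[k] for k >= 2: shift by delta = -1
  P[0] = 8 + 0 = 8
  P[1] = 26 + 0 = 26
  P[2] = 28 + -1 = 27
  P[3] = 21 + -1 = 20
  P[4] = 34 + -1 = 33
  P[5] = 47 + -1 = 46
  P[6] = 58 + -1 = 57
  P[7] = 77 + -1 = 76
  P[8] = 93 + -1 = 92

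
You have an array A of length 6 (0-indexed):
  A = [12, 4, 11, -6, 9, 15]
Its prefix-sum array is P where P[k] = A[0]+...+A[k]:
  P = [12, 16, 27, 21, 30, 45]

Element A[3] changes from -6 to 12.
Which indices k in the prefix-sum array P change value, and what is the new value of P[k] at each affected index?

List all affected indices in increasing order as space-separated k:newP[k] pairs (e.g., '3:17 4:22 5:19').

Answer: 3:39 4:48 5:63

Derivation:
P[k] = A[0] + ... + A[k]
P[k] includes A[3] iff k >= 3
Affected indices: 3, 4, ..., 5; delta = 18
  P[3]: 21 + 18 = 39
  P[4]: 30 + 18 = 48
  P[5]: 45 + 18 = 63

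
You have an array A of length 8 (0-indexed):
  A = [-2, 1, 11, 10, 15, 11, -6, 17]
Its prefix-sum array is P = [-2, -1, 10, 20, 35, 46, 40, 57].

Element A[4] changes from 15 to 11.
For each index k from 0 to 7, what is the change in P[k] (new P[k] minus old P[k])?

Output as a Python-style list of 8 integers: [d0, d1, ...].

Element change: A[4] 15 -> 11, delta = -4
For k < 4: P[k] unchanged, delta_P[k] = 0
For k >= 4: P[k] shifts by exactly -4
Delta array: [0, 0, 0, 0, -4, -4, -4, -4]

Answer: [0, 0, 0, 0, -4, -4, -4, -4]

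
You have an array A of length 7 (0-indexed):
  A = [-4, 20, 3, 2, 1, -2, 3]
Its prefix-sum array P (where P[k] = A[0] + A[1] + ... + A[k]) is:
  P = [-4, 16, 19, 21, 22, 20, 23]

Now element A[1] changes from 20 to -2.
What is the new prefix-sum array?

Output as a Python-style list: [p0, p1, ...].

Answer: [-4, -6, -3, -1, 0, -2, 1]

Derivation:
Change: A[1] 20 -> -2, delta = -22
P[k] for k < 1: unchanged (A[1] not included)
P[k] for k >= 1: shift by delta = -22
  P[0] = -4 + 0 = -4
  P[1] = 16 + -22 = -6
  P[2] = 19 + -22 = -3
  P[3] = 21 + -22 = -1
  P[4] = 22 + -22 = 0
  P[5] = 20 + -22 = -2
  P[6] = 23 + -22 = 1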